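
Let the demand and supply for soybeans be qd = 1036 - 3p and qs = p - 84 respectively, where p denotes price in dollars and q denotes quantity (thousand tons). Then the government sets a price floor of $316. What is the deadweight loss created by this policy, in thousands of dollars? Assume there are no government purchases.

Equilibrium: 1036 - 3p = p - 84, so 1120 = 4p and p* = 280, q* = 196.
Since 316 > 280, the floor is binding.
At p = 316: qd = 1036 - 3·316 = 88 and qs = 316 - 84 = 232.
Quantity traded falls to 88. At q = 88 the demand price is (1036 - 88)/3 = 316 and the supply price is 84 + 88 = 172.
Deadweight loss = ½ · (316 - 172) · (196 - 88) = ½ · 144 · 108 = 7776.

7776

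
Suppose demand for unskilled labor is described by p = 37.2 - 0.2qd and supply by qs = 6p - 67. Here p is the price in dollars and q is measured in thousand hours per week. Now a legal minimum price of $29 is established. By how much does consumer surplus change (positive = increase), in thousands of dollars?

-336

Rearranging demand gives qd = 186 - 5p. Equilibrium: 186 - 5p = 6p - 67, so 253 = 11p and p* = 23, q* = 71.
Because the floor (29) lies above the market-clearing price, it is binding.
At p = 29: qd = 186 - 5·29 = 41 and qs = 6·29 - 67 = 107.
Consumer surplus without the control is ½ · (37.2 - 23) · 71 = 504.1.
With the floor, consumers buy 41 units at 29, so CS = ½ · (37.2 - 29) · 41 = 168.1.
Change in consumer surplus = 168.1 - 504.1 = -336.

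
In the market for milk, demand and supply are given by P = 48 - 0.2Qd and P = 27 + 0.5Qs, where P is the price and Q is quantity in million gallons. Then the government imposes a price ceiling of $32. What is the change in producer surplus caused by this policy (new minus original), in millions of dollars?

-200

Rearranging demand gives Qd = 240 - 5P; rearranging supply gives Qs = 2P - 54. Equilibrium: 240 - 5P = 2P - 54, so 294 = 7P and P* = 42, Q* = 30.
The ceiling of 32 is below the equilibrium price 42, so it binds.
At P = 32: Qd = 240 - 5·32 = 80 and Qs = 2·32 - 54 = 10.
Producer surplus without the control is ½ · (42 - 27) · 30 = 225.
With the ceiling, producers sell 10 units at 32, so PS = ½ · (32 - 27) · 10 = 25.
Change in producer surplus = 25 - 225 = -200.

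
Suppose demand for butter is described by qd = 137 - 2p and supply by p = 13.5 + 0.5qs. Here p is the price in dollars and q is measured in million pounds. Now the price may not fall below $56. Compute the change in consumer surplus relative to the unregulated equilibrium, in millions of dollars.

-600

Rearranging supply gives qs = 2p - 27. In a free market, 137 - 2p = 2p - 27 gives the equilibrium p* = 41, q* = 55.
Because the floor (56) lies above the market-clearing price, it is binding.
At p = 56: qd = 137 - 2·56 = 25 and qs = 2·56 - 27 = 85.
Consumer surplus without the control is ½ · (68.5 - 41) · 55 = 756.25.
With the floor, consumers buy 25 units at 56, so CS = ½ · (68.5 - 56) · 25 = 156.25.
Change in consumer surplus = 156.25 - 756.25 = -600.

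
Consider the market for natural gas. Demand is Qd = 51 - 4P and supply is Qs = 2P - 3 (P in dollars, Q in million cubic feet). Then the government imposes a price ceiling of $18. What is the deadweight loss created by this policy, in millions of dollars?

Setting quantity demanded equal to quantity supplied, 51 - 4P = 2P - 3, gives P* = 9 and Q* = 15.
The ceiling of 18 is above the equilibrium price 9, so it is not binding; the market clears at P* = 9, Q* = 15.
Since the control does not bind, no trades are prevented and deadweight loss is zero.

0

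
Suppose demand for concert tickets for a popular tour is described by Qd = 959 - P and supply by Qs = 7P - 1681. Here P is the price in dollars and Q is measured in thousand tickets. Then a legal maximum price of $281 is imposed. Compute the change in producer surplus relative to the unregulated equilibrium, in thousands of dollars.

Without the control the market clears where 959 - P = 7P - 1681, i.e. P* = 330 and Q* = 629.
Because the ceiling (281) lies below the market-clearing price, it is binding.
At P = 281: Qd = 959 - 281 = 678 and Qs = 7·281 - 1681 = 286.
Producer surplus without the control is ½ · (330 - 1681/7) · 629 = 395641/14.
With the ceiling, producers sell 286 units at 281, so PS = ½ · (281 - 1681/7) · 286 = 40898/7.
Change in producer surplus = 40898/7 - 395641/14 = -22417.5.

-22417.5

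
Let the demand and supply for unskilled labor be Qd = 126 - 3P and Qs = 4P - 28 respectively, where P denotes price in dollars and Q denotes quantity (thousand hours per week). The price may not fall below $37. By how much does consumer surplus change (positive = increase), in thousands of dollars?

Setting quantity demanded equal to quantity supplied, 126 - 3P = 4P - 28, gives P* = 22 and Q* = 60.
Because the floor (37) lies above the market-clearing price, it is binding.
At P = 37: Qd = 126 - 3·37 = 15 and Qs = 4·37 - 28 = 120.
Consumer surplus without the control is ½ · (42 - 22) · 60 = 600.
With the floor, consumers buy 15 units at 37, so CS = ½ · (42 - 37) · 15 = 37.5.
Change in consumer surplus = 37.5 - 600 = -562.5.

-562.5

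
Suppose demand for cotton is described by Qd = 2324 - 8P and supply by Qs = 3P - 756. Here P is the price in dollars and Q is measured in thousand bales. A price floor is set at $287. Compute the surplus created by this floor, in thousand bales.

77

Equilibrium: 2324 - 8P = 3P - 756, so 3080 = 11P and P* = 280, Q* = 84.
Since 287 > 280, the floor is binding.
At P = 287: Qd = 2324 - 8·287 = 28 and Qs = 3·287 - 756 = 105.
Surplus = Qs - Qd = 105 - 28 = 77.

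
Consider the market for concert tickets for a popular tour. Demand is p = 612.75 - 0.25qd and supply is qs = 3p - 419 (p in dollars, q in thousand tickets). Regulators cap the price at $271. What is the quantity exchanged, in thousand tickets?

Rearranging demand gives qd = 2451 - 4p. Equilibrium: 2451 - 4p = 3p - 419, so 2870 = 7p and p* = 410, q* = 811.
Because the ceiling (271) lies below the market-clearing price, it is binding.
At p = 271: qd = 2451 - 4·271 = 1367 and qs = 3·271 - 419 = 394.
The quantity actually transacted is the short side, supply: 394.

394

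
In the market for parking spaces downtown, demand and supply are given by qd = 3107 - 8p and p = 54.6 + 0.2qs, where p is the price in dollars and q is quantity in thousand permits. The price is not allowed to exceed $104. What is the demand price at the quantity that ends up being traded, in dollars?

Rearranging supply gives qs = 5p - 273. Without the control the market clears where 3107 - 8p = 5p - 273, i.e. p* = 260 and q* = 1027.
Since 104 < 260, the ceiling is binding.
At p = 104: qd = 3107 - 8·104 = 2275 and qs = 5·104 - 273 = 247.
Only 247 units reach the market. On the demand curve, the marginal buyer's willingness to pay at q = 247 is (3107 - 247)/8 = 357.5.

357.5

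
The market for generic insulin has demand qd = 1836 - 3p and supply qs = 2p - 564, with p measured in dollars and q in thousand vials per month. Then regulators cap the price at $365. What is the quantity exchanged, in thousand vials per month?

In a free market, 1836 - 3p = 2p - 564 gives the equilibrium p* = 480, q* = 396.
Since 365 < 480, the ceiling is binding.
At p = 365: qd = 1836 - 3·365 = 741 and qs = 2·365 - 564 = 166.
The quantity actually transacted is the short side, supply: 166.

166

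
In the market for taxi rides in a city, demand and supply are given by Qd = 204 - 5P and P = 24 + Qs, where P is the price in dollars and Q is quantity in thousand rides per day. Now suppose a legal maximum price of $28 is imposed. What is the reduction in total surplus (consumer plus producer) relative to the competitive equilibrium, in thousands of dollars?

Rearranging supply gives Qs = P - 24. Without the control the market clears where 204 - 5P = P - 24, i.e. P* = 38 and Q* = 14.
The ceiling of 28 is below the equilibrium price 38, so it binds.
At P = 28: Qd = 204 - 5·28 = 64 and Qs = 28 - 24 = 4.
Quantity traded falls to 4. At Q = 4 the demand price is (204 - 4)/5 = 40 and the supply price is 24 + 4 = 28.
Deadweight loss = ½ · (40 - 28) · (14 - 4) = ½ · 12 · 10 = 60.

60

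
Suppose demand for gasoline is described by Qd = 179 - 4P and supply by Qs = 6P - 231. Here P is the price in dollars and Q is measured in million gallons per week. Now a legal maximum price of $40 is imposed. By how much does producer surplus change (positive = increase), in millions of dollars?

In a free market, 179 - 4P = 6P - 231 gives the equilibrium P* = 41, Q* = 15.
Because the ceiling (40) lies below the market-clearing price, it is binding.
At P = 40: Qd = 179 - 4·40 = 19 and Qs = 6·40 - 231 = 9.
Producer surplus without the control is ½ · (41 - 38.5) · 15 = 18.75.
With the ceiling, producers sell 9 units at 40, so PS = ½ · (40 - 38.5) · 9 = 6.75.
Change in producer surplus = 6.75 - 18.75 = -12.

-12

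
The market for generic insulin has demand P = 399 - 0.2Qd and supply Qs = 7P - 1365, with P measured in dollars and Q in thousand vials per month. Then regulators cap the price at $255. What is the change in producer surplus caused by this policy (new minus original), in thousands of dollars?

Rearranging demand gives Qd = 1995 - 5P. Equilibrium: 1995 - 5P = 7P - 1365, so 3360 = 12P and P* = 280, Q* = 595.
Since 255 < 280, the ceiling is binding.
At P = 255: Qd = 1995 - 5·255 = 720 and Qs = 7·255 - 1365 = 420.
Producer surplus without the control is ½ · (280 - 195) · 595 = 25287.5.
With the ceiling, producers sell 420 units at 255, so PS = ½ · (255 - 195) · 420 = 12600.
Change in producer surplus = 12600 - 25287.5 = -12687.5.

-12687.5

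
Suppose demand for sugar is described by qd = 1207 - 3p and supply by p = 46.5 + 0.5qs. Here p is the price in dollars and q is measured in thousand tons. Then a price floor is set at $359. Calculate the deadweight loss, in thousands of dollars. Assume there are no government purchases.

Rearranging supply gives qs = 2p - 93. Setting quantity demanded equal to quantity supplied, 1207 - 3p = 2p - 93, gives p* = 260 and q* = 427.
Since 359 > 260, the floor is binding.
At p = 359: qd = 1207 - 3·359 = 130 and qs = 2·359 - 93 = 625.
Quantity traded falls to 130. At q = 130 the demand price is (1207 - 130)/3 = 359 and the supply price is (93 + 130)/2 = 111.5.
Deadweight loss = ½ · (359 - 111.5) · (427 - 130) = ½ · 247.5 · 297 = 36753.75.

36753.75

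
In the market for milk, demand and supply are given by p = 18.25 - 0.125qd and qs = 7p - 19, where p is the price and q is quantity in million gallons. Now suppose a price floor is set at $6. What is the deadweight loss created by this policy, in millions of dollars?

Rearranging demand gives qd = 146 - 8p. Setting quantity demanded equal to quantity supplied, 146 - 8p = 7p - 19, gives p* = 11 and q* = 58.
The floor of 6 is below the equilibrium price 11, so it is not binding; the market clears at p* = 11, q* = 58.
Since the control does not bind, no trades are prevented and deadweight loss is zero.

0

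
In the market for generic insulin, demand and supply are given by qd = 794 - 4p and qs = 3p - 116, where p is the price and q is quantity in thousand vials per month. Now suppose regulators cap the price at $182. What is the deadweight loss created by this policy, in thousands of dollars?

In a free market, 794 - 4p = 3p - 116 gives the equilibrium p* = 130, q* = 274.
The ceiling of 182 is above the equilibrium price 130, so it is not binding; the market clears at p* = 130, q* = 274.
Since the control does not bind, no trades are prevented and deadweight loss is zero.

0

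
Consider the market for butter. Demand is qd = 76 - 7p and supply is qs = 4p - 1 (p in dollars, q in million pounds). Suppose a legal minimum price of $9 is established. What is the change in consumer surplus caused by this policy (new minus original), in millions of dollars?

Without the control the market clears where 76 - 7p = 4p - 1, i.e. p* = 7 and q* = 27.
Since 9 > 7, the floor is binding.
At p = 9: qd = 76 - 7·9 = 13 and qs = 4·9 - 1 = 35.
Consumer surplus without the control is ½ · (76/7 - 7) · 27 = 729/14.
With the floor, consumers buy 13 units at 9, so CS = ½ · (76/7 - 9) · 13 = 169/14.
Change in consumer surplus = 169/14 - 729/14 = -40.

-40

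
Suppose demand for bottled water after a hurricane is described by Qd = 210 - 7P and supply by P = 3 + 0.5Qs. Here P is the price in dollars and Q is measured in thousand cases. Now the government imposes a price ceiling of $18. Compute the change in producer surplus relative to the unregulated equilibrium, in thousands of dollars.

-216

Rearranging supply gives Qs = 2P - 6. In a free market, 210 - 7P = 2P - 6 gives the equilibrium P* = 24, Q* = 42.
Since 18 < 24, the ceiling is binding.
At P = 18: Qd = 210 - 7·18 = 84 and Qs = 2·18 - 6 = 30.
Producer surplus without the control is ½ · (24 - 3) · 42 = 441.
With the ceiling, producers sell 30 units at 18, so PS = ½ · (18 - 3) · 30 = 225.
Change in producer surplus = 225 - 441 = -216.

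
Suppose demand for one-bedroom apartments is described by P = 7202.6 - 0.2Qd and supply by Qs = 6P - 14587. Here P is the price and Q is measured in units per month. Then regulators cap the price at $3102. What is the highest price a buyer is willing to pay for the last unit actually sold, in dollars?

6397.6

Rearranging demand gives Qd = 36013 - 5P. Without the control the market clears where 36013 - 5P = 6P - 14587, i.e. P* = 4600 and Q* = 13013.
Because the ceiling (3102) lies below the market-clearing price, it is binding.
At P = 3102: Qd = 36013 - 5·3102 = 20503 and Qs = 6·3102 - 14587 = 4025.
Only 4025 units reach the market. On the demand curve, the marginal buyer's willingness to pay at Q = 4025 is (36013 - 4025)/5 = 6397.6.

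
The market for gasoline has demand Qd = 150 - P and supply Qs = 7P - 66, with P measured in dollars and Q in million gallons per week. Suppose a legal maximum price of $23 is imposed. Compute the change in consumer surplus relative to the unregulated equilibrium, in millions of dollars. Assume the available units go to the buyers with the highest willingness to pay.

Equilibrium: 150 - P = 7P - 66, so 216 = 8P and P* = 27, Q* = 123.
Because the ceiling (23) lies below the market-clearing price, it is binding.
At P = 23: Qd = 150 - 23 = 127 and Qs = 7·23 - 66 = 95.
Consumer surplus without the control is ½ · (150 - 27) · 123 = 7564.5.
With the ceiling, 95 units are sold at 23 (assume they go to the highest-value buyers). The demand price at Q = 95 is 55, so CS = ½ · [(150 - 23) + (55 - 23)] · 95 = 7552.5.
Change in consumer surplus = 7552.5 - 7564.5 = -12.

-12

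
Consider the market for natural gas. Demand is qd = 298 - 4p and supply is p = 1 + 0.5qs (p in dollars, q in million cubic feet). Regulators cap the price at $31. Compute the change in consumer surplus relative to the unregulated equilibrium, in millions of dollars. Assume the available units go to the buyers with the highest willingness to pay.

959.5

Rearranging supply gives qs = 2p - 2. Equilibrium: 298 - 4p = 2p - 2, so 300 = 6p and p* = 50, q* = 98.
Since 31 < 50, the ceiling is binding.
At p = 31: qd = 298 - 4·31 = 174 and qs = 2·31 - 2 = 60.
Consumer surplus without the control is ½ · (74.5 - 50) · 98 = 1200.5.
With the ceiling, 60 units are sold at 31 (assume they go to the highest-value buyers). The demand price at q = 60 is 59.5, so CS = ½ · [(74.5 - 31) + (59.5 - 31)] · 60 = 2160.
Change in consumer surplus = 2160 - 1200.5 = 959.5.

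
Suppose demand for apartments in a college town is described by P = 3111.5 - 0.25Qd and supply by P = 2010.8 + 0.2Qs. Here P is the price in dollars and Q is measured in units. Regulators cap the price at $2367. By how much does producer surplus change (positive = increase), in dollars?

Rearranging demand gives Qd = 12446 - 4P; rearranging supply gives Qs = 5P - 10054. Without the control the market clears where 12446 - 4P = 5P - 10054, i.e. P* = 2500 and Q* = 2446.
Because the ceiling (2367) lies below the market-clearing price, it is binding.
At P = 2367: Qd = 12446 - 4·2367 = 2978 and Qs = 5·2367 - 10054 = 1781.
Producer surplus without the control is ½ · (2500 - 2010.8) · 2446 = 598291.6.
With the ceiling, producers sell 1781 units at 2367, so PS = ½ · (2367 - 2010.8) · 1781 = 317196.1.
Change in producer surplus = 317196.1 - 598291.6 = -281095.5.

-281095.5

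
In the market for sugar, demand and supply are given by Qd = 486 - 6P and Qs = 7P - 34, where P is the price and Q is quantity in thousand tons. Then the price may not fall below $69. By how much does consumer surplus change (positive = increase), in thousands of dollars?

-4611

In a free market, 486 - 6P = 7P - 34 gives the equilibrium P* = 40, Q* = 246.
Because the floor (69) lies above the market-clearing price, it is binding.
At P = 69: Qd = 486 - 6·69 = 72 and Qs = 7·69 - 34 = 449.
Consumer surplus without the control is ½ · (81 - 40) · 246 = 5043.
With the floor, consumers buy 72 units at 69, so CS = ½ · (81 - 69) · 72 = 432.
Change in consumer surplus = 432 - 5043 = -4611.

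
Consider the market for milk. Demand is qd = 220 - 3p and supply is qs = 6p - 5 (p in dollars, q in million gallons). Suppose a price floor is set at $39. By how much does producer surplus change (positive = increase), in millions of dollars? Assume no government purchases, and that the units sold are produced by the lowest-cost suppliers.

1295

Equilibrium: 220 - 3p = 6p - 5, so 225 = 9p and p* = 25, q* = 145.
Since 39 > 25, the floor is binding.
At p = 39: qd = 220 - 3·39 = 103 and qs = 6·39 - 5 = 229.
Producer surplus without the control is ½ · (25 - 5/6) · 145 = 21025/12.
With the floor, 103 units are sold at 39. The supply price at q = 103 is 18, so PS = ½ · [(39 - 5/6) + (39 - 18)] · 103 = 36565/12.
Change in producer surplus = 36565/12 - 21025/12 = 1295.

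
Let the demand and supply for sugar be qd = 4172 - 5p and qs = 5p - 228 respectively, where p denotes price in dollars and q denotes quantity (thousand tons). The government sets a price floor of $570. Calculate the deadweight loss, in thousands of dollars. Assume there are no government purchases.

In a free market, 4172 - 5p = 5p - 228 gives the equilibrium p* = 440, q* = 1972.
Since 570 > 440, the floor is binding.
At p = 570: qd = 4172 - 5·570 = 1322 and qs = 5·570 - 228 = 2622.
Quantity traded falls to 1322. At q = 1322 the demand price is (4172 - 1322)/5 = 570 and the supply price is (228 + 1322)/5 = 310.
Deadweight loss = ½ · (570 - 310) · (1972 - 1322) = ½ · 260 · 650 = 84500.

84500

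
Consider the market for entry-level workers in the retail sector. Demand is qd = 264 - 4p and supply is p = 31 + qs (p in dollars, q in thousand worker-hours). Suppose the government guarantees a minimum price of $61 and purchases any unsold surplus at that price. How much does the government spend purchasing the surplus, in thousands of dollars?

610

Rearranging supply gives qs = p - 31. Without the control the market clears where 264 - 4p = p - 31, i.e. p* = 59 and q* = 28.
The floor of 61 is above the equilibrium price 59, so it binds.
At p = 61: qd = 264 - 4·61 = 20 and qs = 61 - 31 = 30.
Surplus = qs - qd = 10.
Government expenditure = surplus × support price = 10 × 61 = 610.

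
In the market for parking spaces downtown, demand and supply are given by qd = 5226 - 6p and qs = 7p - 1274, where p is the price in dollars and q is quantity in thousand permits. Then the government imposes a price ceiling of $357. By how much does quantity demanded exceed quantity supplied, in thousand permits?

Setting quantity demanded equal to quantity supplied, 5226 - 6p = 7p - 1274, gives p* = 500 and q* = 2226.
Since 357 < 500, the ceiling is binding.
At p = 357: qd = 5226 - 6·357 = 3084 and qs = 7·357 - 1274 = 1225.
Shortage = qd - qs = 3084 - 1225 = 1859.

1859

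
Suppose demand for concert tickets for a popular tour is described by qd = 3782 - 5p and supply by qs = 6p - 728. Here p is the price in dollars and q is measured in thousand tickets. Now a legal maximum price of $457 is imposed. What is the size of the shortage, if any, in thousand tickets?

Setting quantity demanded equal to quantity supplied, 3782 - 5p = 6p - 728, gives p* = 410 and q* = 1732.
The ceiling of 457 is above the equilibrium price 410, so it is not binding; the market clears at p* = 410, q* = 1732.
Since the control does not bind, there is no shortage.

0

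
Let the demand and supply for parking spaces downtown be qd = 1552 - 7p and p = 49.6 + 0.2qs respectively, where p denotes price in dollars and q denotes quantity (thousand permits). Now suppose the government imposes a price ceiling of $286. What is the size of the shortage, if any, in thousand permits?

0

Rearranging supply gives qs = 5p - 248. Without the control the market clears where 1552 - 7p = 5p - 248, i.e. p* = 150 and q* = 502.
The ceiling of 286 is above the equilibrium price 150, so it is not binding; the market clears at p* = 150, q* = 502.
Since the control does not bind, there is no shortage.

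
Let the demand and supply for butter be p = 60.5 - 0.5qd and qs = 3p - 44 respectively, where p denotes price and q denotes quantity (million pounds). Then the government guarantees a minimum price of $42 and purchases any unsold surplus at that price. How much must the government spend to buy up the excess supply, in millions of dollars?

Rearranging demand gives qd = 121 - 2p. Equilibrium: 121 - 2p = 3p - 44, so 165 = 5p and p* = 33, q* = 55.
Because the floor (42) lies above the market-clearing price, it is binding.
At p = 42: qd = 121 - 2·42 = 37 and qs = 3·42 - 44 = 82.
Surplus = qs - qd = 45.
Government expenditure = surplus × support price = 45 × 42 = 1890.

1890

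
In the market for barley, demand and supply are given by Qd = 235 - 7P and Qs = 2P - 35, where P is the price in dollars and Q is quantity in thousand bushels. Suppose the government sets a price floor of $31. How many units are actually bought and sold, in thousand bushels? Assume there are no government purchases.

In a free market, 235 - 7P = 2P - 35 gives the equilibrium P* = 30, Q* = 25.
Since 31 > 30, the floor is binding.
At P = 31: Qd = 235 - 7·31 = 18 and Qs = 2·31 - 35 = 27.
The quantity actually transacted is the short side, demand: 18.

18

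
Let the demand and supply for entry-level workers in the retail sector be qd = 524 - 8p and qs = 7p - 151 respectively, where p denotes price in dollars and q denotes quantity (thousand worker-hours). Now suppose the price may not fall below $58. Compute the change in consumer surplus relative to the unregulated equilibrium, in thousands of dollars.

-1456

Equilibrium: 524 - 8p = 7p - 151, so 675 = 15p and p* = 45, q* = 164.
Since 58 > 45, the floor is binding.
At p = 58: qd = 524 - 8·58 = 60 and qs = 7·58 - 151 = 255.
Consumer surplus without the control is ½ · (65.5 - 45) · 164 = 1681.
With the floor, consumers buy 60 units at 58, so CS = ½ · (65.5 - 58) · 60 = 225.
Change in consumer surplus = 225 - 1681 = -1456.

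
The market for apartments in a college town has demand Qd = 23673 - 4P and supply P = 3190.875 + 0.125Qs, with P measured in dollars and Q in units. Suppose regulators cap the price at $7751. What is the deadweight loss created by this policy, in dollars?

Rearranging supply gives Qs = 8P - 25527. Without the control the market clears where 23673 - 4P = 8P - 25527, i.e. P* = 4100 and Q* = 7273.
Since 7751 is above P* = 4100, the ceiling does not bind and the free-market outcome prevails.
Since the control does not bind, no trades are prevented and deadweight loss is zero.

0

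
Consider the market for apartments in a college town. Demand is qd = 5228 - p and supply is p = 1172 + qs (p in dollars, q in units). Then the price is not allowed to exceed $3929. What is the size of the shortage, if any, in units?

0

Rearranging supply gives qs = p - 1172. Equilibrium: 5228 - p = p - 1172, so 6400 = 2p and p* = 3200, q* = 2028.
Since 3929 is above p* = 3200, the ceiling does not bind and the free-market outcome prevails.
Since the control does not bind, there is no shortage.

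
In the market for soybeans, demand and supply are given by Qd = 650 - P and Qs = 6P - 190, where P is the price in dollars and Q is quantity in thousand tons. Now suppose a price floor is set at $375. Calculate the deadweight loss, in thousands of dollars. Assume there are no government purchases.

Equilibrium: 650 - P = 6P - 190, so 840 = 7P and P* = 120, Q* = 530.
The floor of 375 is above the equilibrium price 120, so it binds.
At P = 375: Qd = 650 - 375 = 275 and Qs = 6·375 - 190 = 2060.
Quantity traded falls to 275. At Q = 275 the demand price is 650 - 275 = 375 and the supply price is (190 + 275)/6 = 77.5.
Deadweight loss = ½ · (375 - 77.5) · (530 - 275) = ½ · 297.5 · 255 = 37931.25.

37931.25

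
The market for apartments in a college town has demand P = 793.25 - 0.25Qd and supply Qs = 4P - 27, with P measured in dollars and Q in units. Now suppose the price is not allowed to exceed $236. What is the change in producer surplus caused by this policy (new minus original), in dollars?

Rearranging demand gives Qd = 3173 - 4P. In a free market, 3173 - 4P = 4P - 27 gives the equilibrium P* = 400, Q* = 1573.
Because the ceiling (236) lies below the market-clearing price, it is binding.
At P = 236: Qd = 3173 - 4·236 = 2229 and Qs = 4·236 - 27 = 917.
Producer surplus without the control is ½ · (400 - 6.75) · 1573 = 309291.125.
With the ceiling, producers sell 917 units at 236, so PS = ½ · (236 - 6.75) · 917 = 105111.125.
Change in producer surplus = 105111.125 - 309291.125 = -204180.

-204180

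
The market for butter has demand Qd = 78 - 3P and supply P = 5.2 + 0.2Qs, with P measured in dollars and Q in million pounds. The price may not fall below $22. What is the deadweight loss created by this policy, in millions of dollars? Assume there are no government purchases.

Rearranging supply gives Qs = 5P - 26. Equilibrium: 78 - 3P = 5P - 26, so 104 = 8P and P* = 13, Q* = 39.
The floor of 22 is above the equilibrium price 13, so it binds.
At P = 22: Qd = 78 - 3·22 = 12 and Qs = 5·22 - 26 = 84.
Quantity traded falls to 12. At Q = 12 the demand price is (78 - 12)/3 = 22 and the supply price is (26 + 12)/5 = 7.6.
Deadweight loss = ½ · (22 - 7.6) · (39 - 12) = ½ · 14.4 · 27 = 194.4.

194.4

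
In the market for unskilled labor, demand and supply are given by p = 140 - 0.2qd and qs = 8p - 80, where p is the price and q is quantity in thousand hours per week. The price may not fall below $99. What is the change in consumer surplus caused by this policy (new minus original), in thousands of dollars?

-11797.5

Rearranging demand gives qd = 700 - 5p. Without the control the market clears where 700 - 5p = 8p - 80, i.e. p* = 60 and q* = 400.
Because the floor (99) lies above the market-clearing price, it is binding.
At p = 99: qd = 700 - 5·99 = 205 and qs = 8·99 - 80 = 712.
Consumer surplus without the control is ½ · (140 - 60) · 400 = 16000.
With the floor, consumers buy 205 units at 99, so CS = ½ · (140 - 99) · 205 = 4202.5.
Change in consumer surplus = 4202.5 - 16000 = -11797.5.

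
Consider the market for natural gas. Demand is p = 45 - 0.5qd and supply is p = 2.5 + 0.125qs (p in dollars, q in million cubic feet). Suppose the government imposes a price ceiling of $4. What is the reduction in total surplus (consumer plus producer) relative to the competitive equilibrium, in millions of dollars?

980

Rearranging demand gives qd = 90 - 2p; rearranging supply gives qs = 8p - 20. Setting quantity demanded equal to quantity supplied, 90 - 2p = 8p - 20, gives p* = 11 and q* = 68.
The ceiling of 4 is below the equilibrium price 11, so it binds.
At p = 4: qd = 90 - 2·4 = 82 and qs = 8·4 - 20 = 12.
Quantity traded falls to 12. At q = 12 the demand price is (90 - 12)/2 = 39 and the supply price is (20 + 12)/8 = 4.
Deadweight loss = ½ · (39 - 4) · (68 - 12) = ½ · 35 · 56 = 980.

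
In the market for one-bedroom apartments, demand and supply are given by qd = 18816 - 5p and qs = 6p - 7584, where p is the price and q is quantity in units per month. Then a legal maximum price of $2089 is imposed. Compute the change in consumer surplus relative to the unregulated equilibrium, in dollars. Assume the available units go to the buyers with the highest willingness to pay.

1191254.4

Setting quantity demanded equal to quantity supplied, 18816 - 5p = 6p - 7584, gives p* = 2400 and q* = 6816.
Because the ceiling (2089) lies below the market-clearing price, it is binding.
At p = 2089: qd = 18816 - 5·2089 = 8371 and qs = 6·2089 - 7584 = 4950.
Consumer surplus without the control is ½ · (3763.2 - 2400) · 6816 = 4645785.6.
With the ceiling, 4950 units are sold at 2089 (assume they go to the highest-value buyers). The demand price at q = 4950 is 2773.2, so CS = ½ · [(3763.2 - 2089) + (2773.2 - 2089)] · 4950 = 5837040.
Change in consumer surplus = 5837040 - 4645785.6 = 1191254.4.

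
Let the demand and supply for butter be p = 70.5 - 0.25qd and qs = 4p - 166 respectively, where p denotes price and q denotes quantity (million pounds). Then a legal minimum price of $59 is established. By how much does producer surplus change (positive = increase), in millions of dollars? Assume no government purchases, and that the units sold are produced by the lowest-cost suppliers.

120

Rearranging demand gives qd = 282 - 4p. In a free market, 282 - 4p = 4p - 166 gives the equilibrium p* = 56, q* = 58.
Because the floor (59) lies above the market-clearing price, it is binding.
At p = 59: qd = 282 - 4·59 = 46 and qs = 4·59 - 166 = 70.
Producer surplus without the control is ½ · (56 - 41.5) · 58 = 420.5.
With the floor, 46 units are sold at 59. The supply price at q = 46 is 53, so PS = ½ · [(59 - 41.5) + (59 - 53)] · 46 = 540.5.
Change in producer surplus = 540.5 - 420.5 = 120.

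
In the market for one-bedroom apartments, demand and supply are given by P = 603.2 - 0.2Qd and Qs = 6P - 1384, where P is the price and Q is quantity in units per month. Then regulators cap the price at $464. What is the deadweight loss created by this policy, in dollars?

0

Rearranging demand gives Qd = 3016 - 5P. Equilibrium: 3016 - 5P = 6P - 1384, so 4400 = 11P and P* = 400, Q* = 1016.
The ceiling of 464 is above the equilibrium price 400, so it is not binding; the market clears at P* = 400, Q* = 1016.
Since the control does not bind, no trades are prevented and deadweight loss is zero.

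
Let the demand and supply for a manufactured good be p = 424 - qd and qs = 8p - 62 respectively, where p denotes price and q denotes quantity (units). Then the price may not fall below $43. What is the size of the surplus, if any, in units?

Rearranging demand gives qd = 424 - p. Setting quantity demanded equal to quantity supplied, 424 - p = 8p - 62, gives p* = 54 and q* = 370.
Since 43 is below p* = 54, the floor does not bind and the free-market outcome prevails.
Since the control does not bind, there is no surplus.

0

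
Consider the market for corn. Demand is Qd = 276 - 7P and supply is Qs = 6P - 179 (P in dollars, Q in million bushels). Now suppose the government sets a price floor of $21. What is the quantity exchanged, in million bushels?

In a free market, 276 - 7P = 6P - 179 gives the equilibrium P* = 35, Q* = 31.
Since 21 is below P* = 35, the floor does not bind and the free-market outcome prevails.

31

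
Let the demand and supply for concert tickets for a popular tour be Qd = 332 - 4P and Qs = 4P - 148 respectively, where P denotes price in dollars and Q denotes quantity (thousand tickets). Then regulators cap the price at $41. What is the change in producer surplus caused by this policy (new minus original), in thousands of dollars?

Without the control the market clears where 332 - 4P = 4P - 148, i.e. P* = 60 and Q* = 92.
The ceiling of 41 is below the equilibrium price 60, so it binds.
At P = 41: Qd = 332 - 4·41 = 168 and Qs = 4·41 - 148 = 16.
Producer surplus without the control is ½ · (60 - 37) · 92 = 1058.
With the ceiling, producers sell 16 units at 41, so PS = ½ · (41 - 37) · 16 = 32.
Change in producer surplus = 32 - 1058 = -1026.

-1026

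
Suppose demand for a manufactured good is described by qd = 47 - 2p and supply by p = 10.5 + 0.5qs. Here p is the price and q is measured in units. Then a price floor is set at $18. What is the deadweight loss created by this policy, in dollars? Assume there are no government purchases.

Rearranging supply gives qs = 2p - 21. In a free market, 47 - 2p = 2p - 21 gives the equilibrium p* = 17, q* = 13.
The floor of 18 is above the equilibrium price 17, so it binds.
At p = 18: qd = 47 - 2·18 = 11 and qs = 2·18 - 21 = 15.
Quantity traded falls to 11. At q = 11 the demand price is (47 - 11)/2 = 18 and the supply price is (21 + 11)/2 = 16.
Deadweight loss = ½ · (18 - 16) · (13 - 11) = ½ · 2 · 2 = 2.

2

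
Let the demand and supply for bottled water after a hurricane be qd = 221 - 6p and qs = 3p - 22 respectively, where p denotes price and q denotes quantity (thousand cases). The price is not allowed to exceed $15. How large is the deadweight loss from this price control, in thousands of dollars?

In a free market, 221 - 6p = 3p - 22 gives the equilibrium p* = 27, q* = 59.
Because the ceiling (15) lies below the market-clearing price, it is binding.
At p = 15: qd = 221 - 6·15 = 131 and qs = 3·15 - 22 = 23.
Quantity traded falls to 23. At q = 23 the demand price is (221 - 23)/6 = 33 and the supply price is (22 + 23)/3 = 15.
Deadweight loss = ½ · (33 - 15) · (59 - 23) = ½ · 18 · 36 = 324.

324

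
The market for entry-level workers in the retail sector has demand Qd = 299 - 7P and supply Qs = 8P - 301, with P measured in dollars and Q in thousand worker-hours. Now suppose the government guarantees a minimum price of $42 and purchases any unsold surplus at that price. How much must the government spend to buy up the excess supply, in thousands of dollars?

1260

Without the control the market clears where 299 - 7P = 8P - 301, i.e. P* = 40 and Q* = 19.
The floor of 42 is above the equilibrium price 40, so it binds.
At P = 42: Qd = 299 - 7·42 = 5 and Qs = 8·42 - 301 = 35.
Surplus = Qs - Qd = 30.
Government expenditure = surplus × support price = 30 × 42 = 1260.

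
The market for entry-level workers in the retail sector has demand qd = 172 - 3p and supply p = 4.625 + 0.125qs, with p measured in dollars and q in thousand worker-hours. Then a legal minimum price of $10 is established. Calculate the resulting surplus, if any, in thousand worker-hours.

Rearranging supply gives qs = 8p - 37. In a free market, 172 - 3p = 8p - 37 gives the equilibrium p* = 19, q* = 115.
Since 10 is below p* = 19, the floor does not bind and the free-market outcome prevails.
Since the control does not bind, there is no surplus.

0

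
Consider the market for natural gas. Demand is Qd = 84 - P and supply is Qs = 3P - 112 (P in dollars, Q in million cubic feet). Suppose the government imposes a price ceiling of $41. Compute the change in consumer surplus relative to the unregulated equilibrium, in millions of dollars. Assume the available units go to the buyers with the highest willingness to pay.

Equilibrium: 84 - P = 3P - 112, so 196 = 4P and P* = 49, Q* = 35.
The ceiling of 41 is below the equilibrium price 49, so it binds.
At P = 41: Qd = 84 - 41 = 43 and Qs = 3·41 - 112 = 11.
Consumer surplus without the control is ½ · (84 - 49) · 35 = 612.5.
With the ceiling, 11 units are sold at 41 (assume they go to the highest-value buyers). The demand price at Q = 11 is 73, so CS = ½ · [(84 - 41) + (73 - 41)] · 11 = 412.5.
Change in consumer surplus = 412.5 - 612.5 = -200.

-200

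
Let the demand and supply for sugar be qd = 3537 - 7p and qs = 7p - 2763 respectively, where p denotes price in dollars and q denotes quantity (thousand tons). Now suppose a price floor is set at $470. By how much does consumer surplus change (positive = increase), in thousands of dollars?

-6340

In a free market, 3537 - 7p = 7p - 2763 gives the equilibrium p* = 450, q* = 387.
Because the floor (470) lies above the market-clearing price, it is binding.
At p = 470: qd = 3537 - 7·470 = 247 and qs = 7·470 - 2763 = 527.
Consumer surplus without the control is ½ · (3537/7 - 450) · 387 = 149769/14.
With the floor, consumers buy 247 units at 470, so CS = ½ · (3537/7 - 470) · 247 = 61009/14.
Change in consumer surplus = 61009/14 - 149769/14 = -6340.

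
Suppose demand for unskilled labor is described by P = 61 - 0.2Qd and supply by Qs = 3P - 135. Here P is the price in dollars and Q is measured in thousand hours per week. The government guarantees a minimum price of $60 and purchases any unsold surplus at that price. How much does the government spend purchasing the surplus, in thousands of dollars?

Rearranging demand gives Qd = 305 - 5P. Setting quantity demanded equal to quantity supplied, 305 - 5P = 3P - 135, gives P* = 55 and Q* = 30.
Because the floor (60) lies above the market-clearing price, it is binding.
At P = 60: Qd = 305 - 5·60 = 5 and Qs = 3·60 - 135 = 45.
Surplus = Qs - Qd = 40.
Government expenditure = surplus × support price = 40 × 60 = 2400.

2400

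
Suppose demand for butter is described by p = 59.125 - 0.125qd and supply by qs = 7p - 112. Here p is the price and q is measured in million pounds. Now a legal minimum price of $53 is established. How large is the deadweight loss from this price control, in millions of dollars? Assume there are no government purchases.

Rearranging demand gives qd = 473 - 8p. Setting quantity demanded equal to quantity supplied, 473 - 8p = 7p - 112, gives p* = 39 and q* = 161.
The floor of 53 is above the equilibrium price 39, so it binds.
At p = 53: qd = 473 - 8·53 = 49 and qs = 7·53 - 112 = 259.
Quantity traded falls to 49. At q = 49 the demand price is (473 - 49)/8 = 53 and the supply price is (112 + 49)/7 = 23.
Deadweight loss = ½ · (53 - 23) · (161 - 49) = ½ · 30 · 112 = 1680.

1680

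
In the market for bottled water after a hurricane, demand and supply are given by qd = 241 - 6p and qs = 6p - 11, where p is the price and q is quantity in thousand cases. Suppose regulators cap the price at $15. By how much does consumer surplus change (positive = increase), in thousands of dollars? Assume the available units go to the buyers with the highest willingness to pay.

In a free market, 241 - 6p = 6p - 11 gives the equilibrium p* = 21, q* = 115.
Since 15 < 21, the ceiling is binding.
At p = 15: qd = 241 - 6·15 = 151 and qs = 6·15 - 11 = 79.
Consumer surplus without the control is ½ · (241/6 - 21) · 115 = 13225/12.
With the ceiling, 79 units are sold at 15 (assume they go to the highest-value buyers). The demand price at q = 79 is 27, so CS = ½ · [(241/6 - 15) + (27 - 15)] · 79 = 17617/12.
Change in consumer surplus = 17617/12 - 13225/12 = 366.

366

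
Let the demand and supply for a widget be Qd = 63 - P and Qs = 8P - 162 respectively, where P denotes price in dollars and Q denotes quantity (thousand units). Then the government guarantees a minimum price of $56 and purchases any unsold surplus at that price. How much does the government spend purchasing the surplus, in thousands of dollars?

15624

Equilibrium: 63 - P = 8P - 162, so 225 = 9P and P* = 25, Q* = 38.
The floor of 56 is above the equilibrium price 25, so it binds.
At P = 56: Qd = 63 - 56 = 7 and Qs = 8·56 - 162 = 286.
Surplus = Qs - Qd = 279.
Government expenditure = surplus × support price = 279 × 56 = 15624.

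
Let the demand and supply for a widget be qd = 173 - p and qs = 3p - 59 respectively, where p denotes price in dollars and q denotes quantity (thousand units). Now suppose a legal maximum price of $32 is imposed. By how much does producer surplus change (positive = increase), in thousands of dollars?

-1976

In a free market, 173 - p = 3p - 59 gives the equilibrium p* = 58, q* = 115.
Because the ceiling (32) lies below the market-clearing price, it is binding.
At p = 32: qd = 173 - 32 = 141 and qs = 3·32 - 59 = 37.
Producer surplus without the control is ½ · (58 - 59/3) · 115 = 13225/6.
With the ceiling, producers sell 37 units at 32, so PS = ½ · (32 - 59/3) · 37 = 1369/6.
Change in producer surplus = 1369/6 - 13225/6 = -1976.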